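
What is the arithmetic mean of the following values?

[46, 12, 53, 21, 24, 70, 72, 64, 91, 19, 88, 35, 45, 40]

48.5714

Step 1: Sum all values: 46 + 12 + 53 + 21 + 24 + 70 + 72 + 64 + 91 + 19 + 88 + 35 + 45 + 40 = 680
Step 2: Count the number of values: n = 14
Step 3: Mean = sum / n = 680 / 14 = 48.5714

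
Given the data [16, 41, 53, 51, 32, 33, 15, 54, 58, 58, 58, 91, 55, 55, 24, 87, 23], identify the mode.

58

Step 1: Count the frequency of each value:
  15: appears 1 time(s)
  16: appears 1 time(s)
  23: appears 1 time(s)
  24: appears 1 time(s)
  32: appears 1 time(s)
  33: appears 1 time(s)
  41: appears 1 time(s)
  51: appears 1 time(s)
  53: appears 1 time(s)
  54: appears 1 time(s)
  55: appears 2 time(s)
  58: appears 3 time(s)
  87: appears 1 time(s)
  91: appears 1 time(s)
Step 2: The value 58 appears most frequently (3 times).
Step 3: Mode = 58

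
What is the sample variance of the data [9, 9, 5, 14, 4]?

15.7

Step 1: Compute the mean: (9 + 9 + 5 + 14 + 4) / 5 = 8.2
Step 2: Compute squared deviations from the mean:
  (9 - 8.2)^2 = 0.64
  (9 - 8.2)^2 = 0.64
  (5 - 8.2)^2 = 10.24
  (14 - 8.2)^2 = 33.64
  (4 - 8.2)^2 = 17.64
Step 3: Sum of squared deviations = 62.8
Step 4: Sample variance = 62.8 / 4 = 15.7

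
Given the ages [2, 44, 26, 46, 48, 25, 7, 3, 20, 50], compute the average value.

27.1

Step 1: Sum all values: 2 + 44 + 26 + 46 + 48 + 25 + 7 + 3 + 20 + 50 = 271
Step 2: Count the number of values: n = 10
Step 3: Mean = sum / n = 271 / 10 = 27.1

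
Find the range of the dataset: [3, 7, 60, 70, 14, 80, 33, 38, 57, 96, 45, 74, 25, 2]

94

Step 1: Identify the maximum value: max = 96
Step 2: Identify the minimum value: min = 2
Step 3: Range = max - min = 96 - 2 = 94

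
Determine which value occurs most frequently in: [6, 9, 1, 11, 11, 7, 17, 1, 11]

11

Step 1: Count the frequency of each value:
  1: appears 2 time(s)
  6: appears 1 time(s)
  7: appears 1 time(s)
  9: appears 1 time(s)
  11: appears 3 time(s)
  17: appears 1 time(s)
Step 2: The value 11 appears most frequently (3 times).
Step 3: Mode = 11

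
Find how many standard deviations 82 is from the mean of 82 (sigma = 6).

0

Step 1: Recall the z-score formula: z = (x - mu) / sigma
Step 2: Substitute values: z = (82 - 82) / 6
Step 3: z = 0 / 6 = 0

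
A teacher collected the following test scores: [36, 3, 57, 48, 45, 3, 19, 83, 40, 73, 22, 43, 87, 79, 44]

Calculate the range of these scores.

84

Step 1: Identify the maximum value: max = 87
Step 2: Identify the minimum value: min = 3
Step 3: Range = max - min = 87 - 3 = 84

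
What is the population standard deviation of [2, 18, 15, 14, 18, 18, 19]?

5.5144

Step 1: Compute the mean: 14.8571
Step 2: Sum of squared deviations from the mean: 212.8571
Step 3: Population variance = 212.8571 / 7 = 30.4082
Step 4: Standard deviation = sqrt(30.4082) = 5.5144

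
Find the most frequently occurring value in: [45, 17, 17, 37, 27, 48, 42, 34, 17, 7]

17

Step 1: Count the frequency of each value:
  7: appears 1 time(s)
  17: appears 3 time(s)
  27: appears 1 time(s)
  34: appears 1 time(s)
  37: appears 1 time(s)
  42: appears 1 time(s)
  45: appears 1 time(s)
  48: appears 1 time(s)
Step 2: The value 17 appears most frequently (3 times).
Step 3: Mode = 17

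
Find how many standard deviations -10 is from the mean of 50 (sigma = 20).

-3

Step 1: Recall the z-score formula: z = (x - mu) / sigma
Step 2: Substitute values: z = (-10 - 50) / 20
Step 3: z = -60 / 20 = -3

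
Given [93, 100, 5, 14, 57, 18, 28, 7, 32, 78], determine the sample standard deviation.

36.0888

Step 1: Compute the mean: 43.2
Step 2: Sum of squared deviations from the mean: 11721.6
Step 3: Sample variance = 11721.6 / 9 = 1302.4
Step 4: Standard deviation = sqrt(1302.4) = 36.0888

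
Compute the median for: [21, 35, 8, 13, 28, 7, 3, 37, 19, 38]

20

Step 1: Sort the data in ascending order: [3, 7, 8, 13, 19, 21, 28, 35, 37, 38]
Step 2: The number of values is n = 10.
Step 3: Since n is even, the median is the average of positions 5 and 6:
  Median = (19 + 21) / 2 = 20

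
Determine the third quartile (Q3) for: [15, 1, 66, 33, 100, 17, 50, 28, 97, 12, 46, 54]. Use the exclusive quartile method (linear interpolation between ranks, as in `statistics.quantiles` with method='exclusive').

63

Step 1: Sort the data: [1, 12, 15, 17, 28, 33, 46, 50, 54, 66, 97, 100]
Step 2: n = 12
Step 3: Using the exclusive quartile method:
  Q1 = 15.5
  Q2 (median) = 39.5
  Q3 = 63
  IQR = Q3 - Q1 = 63 - 15.5 = 47.5
Step 4: Q3 = 63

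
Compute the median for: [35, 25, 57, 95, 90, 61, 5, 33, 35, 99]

46

Step 1: Sort the data in ascending order: [5, 25, 33, 35, 35, 57, 61, 90, 95, 99]
Step 2: The number of values is n = 10.
Step 3: Since n is even, the median is the average of positions 5 and 6:
  Median = (35 + 57) / 2 = 46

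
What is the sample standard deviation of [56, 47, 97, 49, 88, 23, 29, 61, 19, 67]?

26.0563

Step 1: Compute the mean: 53.6
Step 2: Sum of squared deviations from the mean: 6110.4
Step 3: Sample variance = 6110.4 / 9 = 678.9333
Step 4: Standard deviation = sqrt(678.9333) = 26.0563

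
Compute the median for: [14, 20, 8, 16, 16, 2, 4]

14

Step 1: Sort the data in ascending order: [2, 4, 8, 14, 16, 16, 20]
Step 2: The number of values is n = 7.
Step 3: Since n is odd, the median is the middle value at position 4: 14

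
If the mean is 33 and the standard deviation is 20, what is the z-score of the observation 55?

1.1

Step 1: Recall the z-score formula: z = (x - mu) / sigma
Step 2: Substitute values: z = (55 - 33) / 20
Step 3: z = 22 / 20 = 1.1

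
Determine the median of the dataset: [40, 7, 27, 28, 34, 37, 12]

28

Step 1: Sort the data in ascending order: [7, 12, 27, 28, 34, 37, 40]
Step 2: The number of values is n = 7.
Step 3: Since n is odd, the median is the middle value at position 4: 28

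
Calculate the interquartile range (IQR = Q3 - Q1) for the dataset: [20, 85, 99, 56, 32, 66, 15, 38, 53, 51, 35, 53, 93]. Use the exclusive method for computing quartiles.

42

Step 1: Sort the data: [15, 20, 32, 35, 38, 51, 53, 53, 56, 66, 85, 93, 99]
Step 2: n = 13
Step 3: Using the exclusive quartile method:
  Q1 = 33.5
  Q2 (median) = 53
  Q3 = 75.5
  IQR = Q3 - Q1 = 75.5 - 33.5 = 42
Step 4: IQR = 42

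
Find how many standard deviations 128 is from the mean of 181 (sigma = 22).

-2.4091

Step 1: Recall the z-score formula: z = (x - mu) / sigma
Step 2: Substitute values: z = (128 - 181) / 22
Step 3: z = -53 / 22 = -2.4091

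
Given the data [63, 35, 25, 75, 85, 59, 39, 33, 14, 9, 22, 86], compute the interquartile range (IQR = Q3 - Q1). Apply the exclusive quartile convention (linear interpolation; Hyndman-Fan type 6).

49.25

Step 1: Sort the data: [9, 14, 22, 25, 33, 35, 39, 59, 63, 75, 85, 86]
Step 2: n = 12
Step 3: Using the exclusive quartile method:
  Q1 = 22.75
  Q2 (median) = 37
  Q3 = 72
  IQR = Q3 - Q1 = 72 - 22.75 = 49.25
Step 4: IQR = 49.25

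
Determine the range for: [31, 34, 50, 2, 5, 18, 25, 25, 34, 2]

48

Step 1: Identify the maximum value: max = 50
Step 2: Identify the minimum value: min = 2
Step 3: Range = max - min = 50 - 2 = 48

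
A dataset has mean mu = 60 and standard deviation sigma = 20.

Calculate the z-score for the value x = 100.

2

Step 1: Recall the z-score formula: z = (x - mu) / sigma
Step 2: Substitute values: z = (100 - 60) / 20
Step 3: z = 40 / 20 = 2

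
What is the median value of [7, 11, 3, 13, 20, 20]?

12

Step 1: Sort the data in ascending order: [3, 7, 11, 13, 20, 20]
Step 2: The number of values is n = 6.
Step 3: Since n is even, the median is the average of positions 3 and 4:
  Median = (11 + 13) / 2 = 12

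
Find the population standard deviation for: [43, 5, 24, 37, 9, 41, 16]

14.4519

Step 1: Compute the mean: 25
Step 2: Sum of squared deviations from the mean: 1462
Step 3: Population variance = 1462 / 7 = 208.8571
Step 4: Standard deviation = sqrt(208.8571) = 14.4519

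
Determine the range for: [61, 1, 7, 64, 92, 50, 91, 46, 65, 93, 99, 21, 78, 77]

98

Step 1: Identify the maximum value: max = 99
Step 2: Identify the minimum value: min = 1
Step 3: Range = max - min = 99 - 1 = 98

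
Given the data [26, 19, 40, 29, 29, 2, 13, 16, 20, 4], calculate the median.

19.5

Step 1: Sort the data in ascending order: [2, 4, 13, 16, 19, 20, 26, 29, 29, 40]
Step 2: The number of values is n = 10.
Step 3: Since n is even, the median is the average of positions 5 and 6:
  Median = (19 + 20) / 2 = 19.5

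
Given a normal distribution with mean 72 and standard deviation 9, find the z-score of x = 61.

-1.2222

Step 1: Recall the z-score formula: z = (x - mu) / sigma
Step 2: Substitute values: z = (61 - 72) / 9
Step 3: z = -11 / 9 = -1.2222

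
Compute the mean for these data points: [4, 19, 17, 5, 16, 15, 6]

11.7143

Step 1: Sum all values: 4 + 19 + 17 + 5 + 16 + 15 + 6 = 82
Step 2: Count the number of values: n = 7
Step 3: Mean = sum / n = 82 / 7 = 11.7143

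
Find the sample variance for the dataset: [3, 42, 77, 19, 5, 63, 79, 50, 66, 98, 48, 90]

1002.6061

Step 1: Compute the mean: (3 + 42 + 77 + 19 + 5 + 63 + 79 + 50 + 66 + 98 + 48 + 90) / 12 = 53.3333
Step 2: Compute squared deviations from the mean:
  (3 - 53.3333)^2 = 2533.4444
  (42 - 53.3333)^2 = 128.4444
  (77 - 53.3333)^2 = 560.1111
  (19 - 53.3333)^2 = 1178.7778
  (5 - 53.3333)^2 = 2336.1111
  (63 - 53.3333)^2 = 93.4444
  (79 - 53.3333)^2 = 658.7778
  (50 - 53.3333)^2 = 11.1111
  (66 - 53.3333)^2 = 160.4444
  (98 - 53.3333)^2 = 1995.1111
  (48 - 53.3333)^2 = 28.4444
  (90 - 53.3333)^2 = 1344.4444
Step 3: Sum of squared deviations = 11028.6667
Step 4: Sample variance = 11028.6667 / 11 = 1002.6061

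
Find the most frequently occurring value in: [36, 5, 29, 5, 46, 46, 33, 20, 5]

5

Step 1: Count the frequency of each value:
  5: appears 3 time(s)
  20: appears 1 time(s)
  29: appears 1 time(s)
  33: appears 1 time(s)
  36: appears 1 time(s)
  46: appears 2 time(s)
Step 2: The value 5 appears most frequently (3 times).
Step 3: Mode = 5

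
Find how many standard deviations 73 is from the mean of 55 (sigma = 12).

1.5

Step 1: Recall the z-score formula: z = (x - mu) / sigma
Step 2: Substitute values: z = (73 - 55) / 12
Step 3: z = 18 / 12 = 1.5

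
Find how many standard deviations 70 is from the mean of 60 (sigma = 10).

1

Step 1: Recall the z-score formula: z = (x - mu) / sigma
Step 2: Substitute values: z = (70 - 60) / 10
Step 3: z = 10 / 10 = 1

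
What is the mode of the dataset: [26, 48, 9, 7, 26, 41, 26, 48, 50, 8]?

26

Step 1: Count the frequency of each value:
  7: appears 1 time(s)
  8: appears 1 time(s)
  9: appears 1 time(s)
  26: appears 3 time(s)
  41: appears 1 time(s)
  48: appears 2 time(s)
  50: appears 1 time(s)
Step 2: The value 26 appears most frequently (3 times).
Step 3: Mode = 26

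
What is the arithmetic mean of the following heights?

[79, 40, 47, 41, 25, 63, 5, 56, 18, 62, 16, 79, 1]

40.9231

Step 1: Sum all values: 79 + 40 + 47 + 41 + 25 + 63 + 5 + 56 + 18 + 62 + 16 + 79 + 1 = 532
Step 2: Count the number of values: n = 13
Step 3: Mean = sum / n = 532 / 13 = 40.9231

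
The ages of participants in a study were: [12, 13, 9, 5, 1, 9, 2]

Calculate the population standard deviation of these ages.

4.3659

Step 1: Compute the mean: 7.2857
Step 2: Sum of squared deviations from the mean: 133.4286
Step 3: Population variance = 133.4286 / 7 = 19.0612
Step 4: Standard deviation = sqrt(19.0612) = 4.3659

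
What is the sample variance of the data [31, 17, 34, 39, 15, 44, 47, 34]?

133.9821

Step 1: Compute the mean: (31 + 17 + 34 + 39 + 15 + 44 + 47 + 34) / 8 = 32.625
Step 2: Compute squared deviations from the mean:
  (31 - 32.625)^2 = 2.6406
  (17 - 32.625)^2 = 244.1406
  (34 - 32.625)^2 = 1.8906
  (39 - 32.625)^2 = 40.6406
  (15 - 32.625)^2 = 310.6406
  (44 - 32.625)^2 = 129.3906
  (47 - 32.625)^2 = 206.6406
  (34 - 32.625)^2 = 1.8906
Step 3: Sum of squared deviations = 937.875
Step 4: Sample variance = 937.875 / 7 = 133.9821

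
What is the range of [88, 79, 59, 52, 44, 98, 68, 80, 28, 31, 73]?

70

Step 1: Identify the maximum value: max = 98
Step 2: Identify the minimum value: min = 28
Step 3: Range = max - min = 98 - 28 = 70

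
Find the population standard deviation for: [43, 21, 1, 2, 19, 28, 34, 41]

15.0494

Step 1: Compute the mean: 23.625
Step 2: Sum of squared deviations from the mean: 1811.875
Step 3: Population variance = 1811.875 / 8 = 226.4844
Step 4: Standard deviation = sqrt(226.4844) = 15.0494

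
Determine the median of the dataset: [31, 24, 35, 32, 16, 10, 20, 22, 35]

24

Step 1: Sort the data in ascending order: [10, 16, 20, 22, 24, 31, 32, 35, 35]
Step 2: The number of values is n = 9.
Step 3: Since n is odd, the median is the middle value at position 5: 24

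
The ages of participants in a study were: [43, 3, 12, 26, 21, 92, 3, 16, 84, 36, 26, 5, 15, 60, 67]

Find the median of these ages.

26

Step 1: Sort the data in ascending order: [3, 3, 5, 12, 15, 16, 21, 26, 26, 36, 43, 60, 67, 84, 92]
Step 2: The number of values is n = 15.
Step 3: Since n is odd, the median is the middle value at position 8: 26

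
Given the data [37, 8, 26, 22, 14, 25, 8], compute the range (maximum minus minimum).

29

Step 1: Identify the maximum value: max = 37
Step 2: Identify the minimum value: min = 8
Step 3: Range = max - min = 37 - 8 = 29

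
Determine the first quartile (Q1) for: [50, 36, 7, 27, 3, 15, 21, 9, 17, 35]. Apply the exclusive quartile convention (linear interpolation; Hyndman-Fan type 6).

8.5

Step 1: Sort the data: [3, 7, 9, 15, 17, 21, 27, 35, 36, 50]
Step 2: n = 10
Step 3: Using the exclusive quartile method:
  Q1 = 8.5
  Q2 (median) = 19
  Q3 = 35.25
  IQR = Q3 - Q1 = 35.25 - 8.5 = 26.75
Step 4: Q1 = 8.5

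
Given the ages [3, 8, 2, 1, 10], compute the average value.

4.8

Step 1: Sum all values: 3 + 8 + 2 + 1 + 10 = 24
Step 2: Count the number of values: n = 5
Step 3: Mean = sum / n = 24 / 5 = 4.8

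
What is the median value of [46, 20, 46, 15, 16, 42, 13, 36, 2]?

20

Step 1: Sort the data in ascending order: [2, 13, 15, 16, 20, 36, 42, 46, 46]
Step 2: The number of values is n = 9.
Step 3: Since n is odd, the median is the middle value at position 5: 20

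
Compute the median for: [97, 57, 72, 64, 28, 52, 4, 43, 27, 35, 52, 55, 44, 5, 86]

52

Step 1: Sort the data in ascending order: [4, 5, 27, 28, 35, 43, 44, 52, 52, 55, 57, 64, 72, 86, 97]
Step 2: The number of values is n = 15.
Step 3: Since n is odd, the median is the middle value at position 8: 52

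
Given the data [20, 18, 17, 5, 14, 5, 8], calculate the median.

14

Step 1: Sort the data in ascending order: [5, 5, 8, 14, 17, 18, 20]
Step 2: The number of values is n = 7.
Step 3: Since n is odd, the median is the middle value at position 4: 14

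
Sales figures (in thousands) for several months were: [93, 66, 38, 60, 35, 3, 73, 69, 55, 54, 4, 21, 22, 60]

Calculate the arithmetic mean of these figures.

46.6429

Step 1: Sum all values: 93 + 66 + 38 + 60 + 35 + 3 + 73 + 69 + 55 + 54 + 4 + 21 + 22 + 60 = 653
Step 2: Count the number of values: n = 14
Step 3: Mean = sum / n = 653 / 14 = 46.6429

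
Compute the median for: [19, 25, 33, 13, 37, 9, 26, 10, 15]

19

Step 1: Sort the data in ascending order: [9, 10, 13, 15, 19, 25, 26, 33, 37]
Step 2: The number of values is n = 9.
Step 3: Since n is odd, the median is the middle value at position 5: 19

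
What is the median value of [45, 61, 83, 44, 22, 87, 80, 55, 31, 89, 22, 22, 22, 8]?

44.5

Step 1: Sort the data in ascending order: [8, 22, 22, 22, 22, 31, 44, 45, 55, 61, 80, 83, 87, 89]
Step 2: The number of values is n = 14.
Step 3: Since n is even, the median is the average of positions 7 and 8:
  Median = (44 + 45) / 2 = 44.5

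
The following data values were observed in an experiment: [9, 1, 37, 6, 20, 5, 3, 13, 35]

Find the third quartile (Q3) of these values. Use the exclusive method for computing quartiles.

27.5

Step 1: Sort the data: [1, 3, 5, 6, 9, 13, 20, 35, 37]
Step 2: n = 9
Step 3: Using the exclusive quartile method:
  Q1 = 4
  Q2 (median) = 9
  Q3 = 27.5
  IQR = Q3 - Q1 = 27.5 - 4 = 23.5
Step 4: Q3 = 27.5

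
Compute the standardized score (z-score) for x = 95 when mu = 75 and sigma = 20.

1

Step 1: Recall the z-score formula: z = (x - mu) / sigma
Step 2: Substitute values: z = (95 - 75) / 20
Step 3: z = 20 / 20 = 1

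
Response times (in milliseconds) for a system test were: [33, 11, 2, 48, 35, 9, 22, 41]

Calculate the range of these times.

46

Step 1: Identify the maximum value: max = 48
Step 2: Identify the minimum value: min = 2
Step 3: Range = max - min = 48 - 2 = 46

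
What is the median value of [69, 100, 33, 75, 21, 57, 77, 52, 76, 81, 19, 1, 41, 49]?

54.5

Step 1: Sort the data in ascending order: [1, 19, 21, 33, 41, 49, 52, 57, 69, 75, 76, 77, 81, 100]
Step 2: The number of values is n = 14.
Step 3: Since n is even, the median is the average of positions 7 and 8:
  Median = (52 + 57) / 2 = 54.5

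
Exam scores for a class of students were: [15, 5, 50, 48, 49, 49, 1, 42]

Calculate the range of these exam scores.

49

Step 1: Identify the maximum value: max = 50
Step 2: Identify the minimum value: min = 1
Step 3: Range = max - min = 50 - 1 = 49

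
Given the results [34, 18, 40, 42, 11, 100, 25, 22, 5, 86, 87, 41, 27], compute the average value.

41.3846

Step 1: Sum all values: 34 + 18 + 40 + 42 + 11 + 100 + 25 + 22 + 5 + 86 + 87 + 41 + 27 = 538
Step 2: Count the number of values: n = 13
Step 3: Mean = sum / n = 538 / 13 = 41.3846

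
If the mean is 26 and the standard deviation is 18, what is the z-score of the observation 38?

0.6667

Step 1: Recall the z-score formula: z = (x - mu) / sigma
Step 2: Substitute values: z = (38 - 26) / 18
Step 3: z = 12 / 18 = 0.6667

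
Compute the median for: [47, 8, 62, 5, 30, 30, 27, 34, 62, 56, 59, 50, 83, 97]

48.5

Step 1: Sort the data in ascending order: [5, 8, 27, 30, 30, 34, 47, 50, 56, 59, 62, 62, 83, 97]
Step 2: The number of values is n = 14.
Step 3: Since n is even, the median is the average of positions 7 and 8:
  Median = (47 + 50) / 2 = 48.5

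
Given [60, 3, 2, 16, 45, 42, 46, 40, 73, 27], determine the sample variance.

544.4889

Step 1: Compute the mean: (60 + 3 + 2 + 16 + 45 + 42 + 46 + 40 + 73 + 27) / 10 = 35.4
Step 2: Compute squared deviations from the mean:
  (60 - 35.4)^2 = 605.16
  (3 - 35.4)^2 = 1049.76
  (2 - 35.4)^2 = 1115.56
  (16 - 35.4)^2 = 376.36
  (45 - 35.4)^2 = 92.16
  (42 - 35.4)^2 = 43.56
  (46 - 35.4)^2 = 112.36
  (40 - 35.4)^2 = 21.16
  (73 - 35.4)^2 = 1413.76
  (27 - 35.4)^2 = 70.56
Step 3: Sum of squared deviations = 4900.4
Step 4: Sample variance = 4900.4 / 9 = 544.4889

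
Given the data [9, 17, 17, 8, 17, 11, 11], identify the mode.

17

Step 1: Count the frequency of each value:
  8: appears 1 time(s)
  9: appears 1 time(s)
  11: appears 2 time(s)
  17: appears 3 time(s)
Step 2: The value 17 appears most frequently (3 times).
Step 3: Mode = 17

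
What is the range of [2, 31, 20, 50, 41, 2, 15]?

48

Step 1: Identify the maximum value: max = 50
Step 2: Identify the minimum value: min = 2
Step 3: Range = max - min = 50 - 2 = 48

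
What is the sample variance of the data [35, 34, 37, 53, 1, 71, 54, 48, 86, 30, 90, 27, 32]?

621.8333

Step 1: Compute the mean: (35 + 34 + 37 + 53 + 1 + 71 + 54 + 48 + 86 + 30 + 90 + 27 + 32) / 13 = 46
Step 2: Compute squared deviations from the mean:
  (35 - 46)^2 = 121
  (34 - 46)^2 = 144
  (37 - 46)^2 = 81
  (53 - 46)^2 = 49
  (1 - 46)^2 = 2025
  (71 - 46)^2 = 625
  (54 - 46)^2 = 64
  (48 - 46)^2 = 4
  (86 - 46)^2 = 1600
  (30 - 46)^2 = 256
  (90 - 46)^2 = 1936
  (27 - 46)^2 = 361
  (32 - 46)^2 = 196
Step 3: Sum of squared deviations = 7462
Step 4: Sample variance = 7462 / 12 = 621.8333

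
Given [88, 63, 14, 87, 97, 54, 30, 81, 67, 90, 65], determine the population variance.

621.1736

Step 1: Compute the mean: (88 + 63 + 14 + 87 + 97 + 54 + 30 + 81 + 67 + 90 + 65) / 11 = 66.9091
Step 2: Compute squared deviations from the mean:
  (88 - 66.9091)^2 = 444.8264
  (63 - 66.9091)^2 = 15.281
  (14 - 66.9091)^2 = 2799.3719
  (87 - 66.9091)^2 = 403.6446
  (97 - 66.9091)^2 = 905.4628
  (54 - 66.9091)^2 = 166.6446
  (30 - 66.9091)^2 = 1362.281
  (81 - 66.9091)^2 = 198.5537
  (67 - 66.9091)^2 = 0.0083
  (90 - 66.9091)^2 = 533.1901
  (65 - 66.9091)^2 = 3.6446
Step 3: Sum of squared deviations = 6832.9091
Step 4: Population variance = 6832.9091 / 11 = 621.1736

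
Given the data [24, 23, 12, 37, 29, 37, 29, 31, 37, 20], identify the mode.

37

Step 1: Count the frequency of each value:
  12: appears 1 time(s)
  20: appears 1 time(s)
  23: appears 1 time(s)
  24: appears 1 time(s)
  29: appears 2 time(s)
  31: appears 1 time(s)
  37: appears 3 time(s)
Step 2: The value 37 appears most frequently (3 times).
Step 3: Mode = 37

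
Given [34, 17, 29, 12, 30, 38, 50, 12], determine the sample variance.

179.6429

Step 1: Compute the mean: (34 + 17 + 29 + 12 + 30 + 38 + 50 + 12) / 8 = 27.75
Step 2: Compute squared deviations from the mean:
  (34 - 27.75)^2 = 39.0625
  (17 - 27.75)^2 = 115.5625
  (29 - 27.75)^2 = 1.5625
  (12 - 27.75)^2 = 248.0625
  (30 - 27.75)^2 = 5.0625
  (38 - 27.75)^2 = 105.0625
  (50 - 27.75)^2 = 495.0625
  (12 - 27.75)^2 = 248.0625
Step 3: Sum of squared deviations = 1257.5
Step 4: Sample variance = 1257.5 / 7 = 179.6429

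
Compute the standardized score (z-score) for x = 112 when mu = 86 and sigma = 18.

1.4444

Step 1: Recall the z-score formula: z = (x - mu) / sigma
Step 2: Substitute values: z = (112 - 86) / 18
Step 3: z = 26 / 18 = 1.4444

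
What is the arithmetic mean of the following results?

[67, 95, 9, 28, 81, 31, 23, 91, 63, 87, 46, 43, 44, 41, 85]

55.6

Step 1: Sum all values: 67 + 95 + 9 + 28 + 81 + 31 + 23 + 91 + 63 + 87 + 46 + 43 + 44 + 41 + 85 = 834
Step 2: Count the number of values: n = 15
Step 3: Mean = sum / n = 834 / 15 = 55.6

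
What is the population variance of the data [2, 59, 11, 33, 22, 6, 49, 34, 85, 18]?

614.49

Step 1: Compute the mean: (2 + 59 + 11 + 33 + 22 + 6 + 49 + 34 + 85 + 18) / 10 = 31.9
Step 2: Compute squared deviations from the mean:
  (2 - 31.9)^2 = 894.01
  (59 - 31.9)^2 = 734.41
  (11 - 31.9)^2 = 436.81
  (33 - 31.9)^2 = 1.21
  (22 - 31.9)^2 = 98.01
  (6 - 31.9)^2 = 670.81
  (49 - 31.9)^2 = 292.41
  (34 - 31.9)^2 = 4.41
  (85 - 31.9)^2 = 2819.61
  (18 - 31.9)^2 = 193.21
Step 3: Sum of squared deviations = 6144.9
Step 4: Population variance = 6144.9 / 10 = 614.49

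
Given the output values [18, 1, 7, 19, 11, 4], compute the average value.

10

Step 1: Sum all values: 18 + 1 + 7 + 19 + 11 + 4 = 60
Step 2: Count the number of values: n = 6
Step 3: Mean = sum / n = 60 / 6 = 10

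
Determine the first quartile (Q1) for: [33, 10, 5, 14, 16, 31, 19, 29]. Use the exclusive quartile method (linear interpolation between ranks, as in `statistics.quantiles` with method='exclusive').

11

Step 1: Sort the data: [5, 10, 14, 16, 19, 29, 31, 33]
Step 2: n = 8
Step 3: Using the exclusive quartile method:
  Q1 = 11
  Q2 (median) = 17.5
  Q3 = 30.5
  IQR = Q3 - Q1 = 30.5 - 11 = 19.5
Step 4: Q1 = 11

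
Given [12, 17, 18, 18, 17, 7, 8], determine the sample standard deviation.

4.8107

Step 1: Compute the mean: 13.8571
Step 2: Sum of squared deviations from the mean: 138.8571
Step 3: Sample variance = 138.8571 / 6 = 23.1429
Step 4: Standard deviation = sqrt(23.1429) = 4.8107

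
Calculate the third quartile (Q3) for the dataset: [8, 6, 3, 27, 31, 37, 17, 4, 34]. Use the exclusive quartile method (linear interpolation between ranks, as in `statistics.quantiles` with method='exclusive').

32.5

Step 1: Sort the data: [3, 4, 6, 8, 17, 27, 31, 34, 37]
Step 2: n = 9
Step 3: Using the exclusive quartile method:
  Q1 = 5
  Q2 (median) = 17
  Q3 = 32.5
  IQR = Q3 - Q1 = 32.5 - 5 = 27.5
Step 4: Q3 = 32.5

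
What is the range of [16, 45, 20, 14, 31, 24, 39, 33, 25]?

31

Step 1: Identify the maximum value: max = 45
Step 2: Identify the minimum value: min = 14
Step 3: Range = max - min = 45 - 14 = 31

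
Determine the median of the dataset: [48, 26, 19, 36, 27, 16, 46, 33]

30

Step 1: Sort the data in ascending order: [16, 19, 26, 27, 33, 36, 46, 48]
Step 2: The number of values is n = 8.
Step 3: Since n is even, the median is the average of positions 4 and 5:
  Median = (27 + 33) / 2 = 30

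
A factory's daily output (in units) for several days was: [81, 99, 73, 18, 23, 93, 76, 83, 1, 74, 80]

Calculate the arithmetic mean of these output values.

63.7273

Step 1: Sum all values: 81 + 99 + 73 + 18 + 23 + 93 + 76 + 83 + 1 + 74 + 80 = 701
Step 2: Count the number of values: n = 11
Step 3: Mean = sum / n = 701 / 11 = 63.7273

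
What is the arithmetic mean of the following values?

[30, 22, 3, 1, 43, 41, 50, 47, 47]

31.5556

Step 1: Sum all values: 30 + 22 + 3 + 1 + 43 + 41 + 50 + 47 + 47 = 284
Step 2: Count the number of values: n = 9
Step 3: Mean = sum / n = 284 / 9 = 31.5556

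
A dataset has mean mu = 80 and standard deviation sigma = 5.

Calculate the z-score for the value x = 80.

0

Step 1: Recall the z-score formula: z = (x - mu) / sigma
Step 2: Substitute values: z = (80 - 80) / 5
Step 3: z = 0 / 5 = 0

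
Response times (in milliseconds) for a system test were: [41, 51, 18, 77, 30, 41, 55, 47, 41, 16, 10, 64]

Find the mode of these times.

41

Step 1: Count the frequency of each value:
  10: appears 1 time(s)
  16: appears 1 time(s)
  18: appears 1 time(s)
  30: appears 1 time(s)
  41: appears 3 time(s)
  47: appears 1 time(s)
  51: appears 1 time(s)
  55: appears 1 time(s)
  64: appears 1 time(s)
  77: appears 1 time(s)
Step 2: The value 41 appears most frequently (3 times).
Step 3: Mode = 41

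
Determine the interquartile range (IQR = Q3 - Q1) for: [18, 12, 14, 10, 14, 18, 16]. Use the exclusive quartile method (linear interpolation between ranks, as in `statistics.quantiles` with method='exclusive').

6

Step 1: Sort the data: [10, 12, 14, 14, 16, 18, 18]
Step 2: n = 7
Step 3: Using the exclusive quartile method:
  Q1 = 12
  Q2 (median) = 14
  Q3 = 18
  IQR = Q3 - Q1 = 18 - 12 = 6
Step 4: IQR = 6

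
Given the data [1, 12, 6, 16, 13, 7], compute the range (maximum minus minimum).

15

Step 1: Identify the maximum value: max = 16
Step 2: Identify the minimum value: min = 1
Step 3: Range = max - min = 16 - 1 = 15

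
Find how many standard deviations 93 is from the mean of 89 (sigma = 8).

0.5

Step 1: Recall the z-score formula: z = (x - mu) / sigma
Step 2: Substitute values: z = (93 - 89) / 8
Step 3: z = 4 / 8 = 0.5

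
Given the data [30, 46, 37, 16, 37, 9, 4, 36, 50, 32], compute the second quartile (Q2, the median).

34

Step 1: Sort the data: [4, 9, 16, 30, 32, 36, 37, 37, 46, 50]
Step 2: n = 10
Step 3: Q2 is the median. Since n is even, it is the average of the values at positions 5 and 6:
  Q2 = (32 + 36) / 2 = 34
Step 4: Q2 = 34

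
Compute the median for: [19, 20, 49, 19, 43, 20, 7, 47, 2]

20

Step 1: Sort the data in ascending order: [2, 7, 19, 19, 20, 20, 43, 47, 49]
Step 2: The number of values is n = 9.
Step 3: Since n is odd, the median is the middle value at position 5: 20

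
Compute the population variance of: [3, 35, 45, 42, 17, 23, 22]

189.9184

Step 1: Compute the mean: (3 + 35 + 45 + 42 + 17 + 23 + 22) / 7 = 26.7143
Step 2: Compute squared deviations from the mean:
  (3 - 26.7143)^2 = 562.3673
  (35 - 26.7143)^2 = 68.6531
  (45 - 26.7143)^2 = 334.3673
  (42 - 26.7143)^2 = 233.6531
  (17 - 26.7143)^2 = 94.3673
  (23 - 26.7143)^2 = 13.7959
  (22 - 26.7143)^2 = 22.2245
Step 3: Sum of squared deviations = 1329.4286
Step 4: Population variance = 1329.4286 / 7 = 189.9184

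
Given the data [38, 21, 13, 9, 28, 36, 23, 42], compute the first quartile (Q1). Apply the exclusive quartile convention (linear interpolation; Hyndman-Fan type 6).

15

Step 1: Sort the data: [9, 13, 21, 23, 28, 36, 38, 42]
Step 2: n = 8
Step 3: Using the exclusive quartile method:
  Q1 = 15
  Q2 (median) = 25.5
  Q3 = 37.5
  IQR = Q3 - Q1 = 37.5 - 15 = 22.5
Step 4: Q1 = 15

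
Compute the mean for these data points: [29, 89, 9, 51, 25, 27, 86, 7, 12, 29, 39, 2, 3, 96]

36

Step 1: Sum all values: 29 + 89 + 9 + 51 + 25 + 27 + 86 + 7 + 12 + 29 + 39 + 2 + 3 + 96 = 504
Step 2: Count the number of values: n = 14
Step 3: Mean = sum / n = 504 / 14 = 36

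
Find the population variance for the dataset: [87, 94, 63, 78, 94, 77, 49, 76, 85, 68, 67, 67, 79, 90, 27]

298.9067

Step 1: Compute the mean: (87 + 94 + 63 + 78 + 94 + 77 + 49 + 76 + 85 + 68 + 67 + 67 + 79 + 90 + 27) / 15 = 73.4
Step 2: Compute squared deviations from the mean:
  (87 - 73.4)^2 = 184.96
  (94 - 73.4)^2 = 424.36
  (63 - 73.4)^2 = 108.16
  (78 - 73.4)^2 = 21.16
  (94 - 73.4)^2 = 424.36
  (77 - 73.4)^2 = 12.96
  (49 - 73.4)^2 = 595.36
  (76 - 73.4)^2 = 6.76
  (85 - 73.4)^2 = 134.56
  (68 - 73.4)^2 = 29.16
  (67 - 73.4)^2 = 40.96
  (67 - 73.4)^2 = 40.96
  (79 - 73.4)^2 = 31.36
  (90 - 73.4)^2 = 275.56
  (27 - 73.4)^2 = 2152.96
Step 3: Sum of squared deviations = 4483.6
Step 4: Population variance = 4483.6 / 15 = 298.9067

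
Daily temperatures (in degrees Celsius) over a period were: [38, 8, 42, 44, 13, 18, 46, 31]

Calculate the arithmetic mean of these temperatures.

30

Step 1: Sum all values: 38 + 8 + 42 + 44 + 13 + 18 + 46 + 31 = 240
Step 2: Count the number of values: n = 8
Step 3: Mean = sum / n = 240 / 8 = 30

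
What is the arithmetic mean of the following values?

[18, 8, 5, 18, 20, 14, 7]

12.8571

Step 1: Sum all values: 18 + 8 + 5 + 18 + 20 + 14 + 7 = 90
Step 2: Count the number of values: n = 7
Step 3: Mean = sum / n = 90 / 7 = 12.8571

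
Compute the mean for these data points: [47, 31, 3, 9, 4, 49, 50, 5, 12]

23.3333

Step 1: Sum all values: 47 + 31 + 3 + 9 + 4 + 49 + 50 + 5 + 12 = 210
Step 2: Count the number of values: n = 9
Step 3: Mean = sum / n = 210 / 9 = 23.3333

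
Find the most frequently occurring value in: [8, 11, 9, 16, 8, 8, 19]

8

Step 1: Count the frequency of each value:
  8: appears 3 time(s)
  9: appears 1 time(s)
  11: appears 1 time(s)
  16: appears 1 time(s)
  19: appears 1 time(s)
Step 2: The value 8 appears most frequently (3 times).
Step 3: Mode = 8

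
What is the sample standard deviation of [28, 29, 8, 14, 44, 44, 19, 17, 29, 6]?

13.4148

Step 1: Compute the mean: 23.8
Step 2: Sum of squared deviations from the mean: 1619.6
Step 3: Sample variance = 1619.6 / 9 = 179.9556
Step 4: Standard deviation = sqrt(179.9556) = 13.4148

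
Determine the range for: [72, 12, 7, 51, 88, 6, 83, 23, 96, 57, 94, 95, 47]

90

Step 1: Identify the maximum value: max = 96
Step 2: Identify the minimum value: min = 6
Step 3: Range = max - min = 96 - 6 = 90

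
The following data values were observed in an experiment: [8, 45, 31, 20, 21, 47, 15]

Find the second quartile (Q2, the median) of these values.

21

Step 1: Sort the data: [8, 15, 20, 21, 31, 45, 47]
Step 2: n = 7
Step 3: Q2 is the median. Since n is odd, it is the middle value at position 4: 21
Step 4: Q2 = 21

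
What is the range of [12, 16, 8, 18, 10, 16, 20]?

12

Step 1: Identify the maximum value: max = 20
Step 2: Identify the minimum value: min = 8
Step 3: Range = max - min = 20 - 8 = 12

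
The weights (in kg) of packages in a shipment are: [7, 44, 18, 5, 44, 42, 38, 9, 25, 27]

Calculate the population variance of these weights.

220.49

Step 1: Compute the mean: (7 + 44 + 18 + 5 + 44 + 42 + 38 + 9 + 25 + 27) / 10 = 25.9
Step 2: Compute squared deviations from the mean:
  (7 - 25.9)^2 = 357.21
  (44 - 25.9)^2 = 327.61
  (18 - 25.9)^2 = 62.41
  (5 - 25.9)^2 = 436.81
  (44 - 25.9)^2 = 327.61
  (42 - 25.9)^2 = 259.21
  (38 - 25.9)^2 = 146.41
  (9 - 25.9)^2 = 285.61
  (25 - 25.9)^2 = 0.81
  (27 - 25.9)^2 = 1.21
Step 3: Sum of squared deviations = 2204.9
Step 4: Population variance = 2204.9 / 10 = 220.49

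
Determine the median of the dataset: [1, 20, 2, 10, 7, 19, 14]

10

Step 1: Sort the data in ascending order: [1, 2, 7, 10, 14, 19, 20]
Step 2: The number of values is n = 7.
Step 3: Since n is odd, the median is the middle value at position 4: 10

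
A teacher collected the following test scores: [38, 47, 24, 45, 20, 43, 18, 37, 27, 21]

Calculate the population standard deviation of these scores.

10.6113

Step 1: Compute the mean: 32
Step 2: Sum of squared deviations from the mean: 1126
Step 3: Population variance = 1126 / 10 = 112.6
Step 4: Standard deviation = sqrt(112.6) = 10.6113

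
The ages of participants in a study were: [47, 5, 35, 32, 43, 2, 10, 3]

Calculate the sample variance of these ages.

361.2679

Step 1: Compute the mean: (47 + 5 + 35 + 32 + 43 + 2 + 10 + 3) / 8 = 22.125
Step 2: Compute squared deviations from the mean:
  (47 - 22.125)^2 = 618.7656
  (5 - 22.125)^2 = 293.2656
  (35 - 22.125)^2 = 165.7656
  (32 - 22.125)^2 = 97.5156
  (43 - 22.125)^2 = 435.7656
  (2 - 22.125)^2 = 405.0156
  (10 - 22.125)^2 = 147.0156
  (3 - 22.125)^2 = 365.7656
Step 3: Sum of squared deviations = 2528.875
Step 4: Sample variance = 2528.875 / 7 = 361.2679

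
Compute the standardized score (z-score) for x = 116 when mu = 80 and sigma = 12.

3

Step 1: Recall the z-score formula: z = (x - mu) / sigma
Step 2: Substitute values: z = (116 - 80) / 12
Step 3: z = 36 / 12 = 3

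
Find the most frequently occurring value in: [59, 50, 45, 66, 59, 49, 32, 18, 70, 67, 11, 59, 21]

59

Step 1: Count the frequency of each value:
  11: appears 1 time(s)
  18: appears 1 time(s)
  21: appears 1 time(s)
  32: appears 1 time(s)
  45: appears 1 time(s)
  49: appears 1 time(s)
  50: appears 1 time(s)
  59: appears 3 time(s)
  66: appears 1 time(s)
  67: appears 1 time(s)
  70: appears 1 time(s)
Step 2: The value 59 appears most frequently (3 times).
Step 3: Mode = 59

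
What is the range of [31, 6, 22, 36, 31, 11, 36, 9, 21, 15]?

30

Step 1: Identify the maximum value: max = 36
Step 2: Identify the minimum value: min = 6
Step 3: Range = max - min = 36 - 6 = 30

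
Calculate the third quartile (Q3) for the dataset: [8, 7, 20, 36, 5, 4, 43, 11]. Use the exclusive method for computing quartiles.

32

Step 1: Sort the data: [4, 5, 7, 8, 11, 20, 36, 43]
Step 2: n = 8
Step 3: Using the exclusive quartile method:
  Q1 = 5.5
  Q2 (median) = 9.5
  Q3 = 32
  IQR = Q3 - Q1 = 32 - 5.5 = 26.5
Step 4: Q3 = 32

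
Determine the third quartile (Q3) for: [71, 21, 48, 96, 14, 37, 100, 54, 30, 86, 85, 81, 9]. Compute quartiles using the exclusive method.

85.5

Step 1: Sort the data: [9, 14, 21, 30, 37, 48, 54, 71, 81, 85, 86, 96, 100]
Step 2: n = 13
Step 3: Using the exclusive quartile method:
  Q1 = 25.5
  Q2 (median) = 54
  Q3 = 85.5
  IQR = Q3 - Q1 = 85.5 - 25.5 = 60
Step 4: Q3 = 85.5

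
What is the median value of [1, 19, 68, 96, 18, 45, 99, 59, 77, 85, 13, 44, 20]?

45

Step 1: Sort the data in ascending order: [1, 13, 18, 19, 20, 44, 45, 59, 68, 77, 85, 96, 99]
Step 2: The number of values is n = 13.
Step 3: Since n is odd, the median is the middle value at position 7: 45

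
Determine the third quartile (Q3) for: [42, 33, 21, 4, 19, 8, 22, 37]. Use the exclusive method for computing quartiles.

36

Step 1: Sort the data: [4, 8, 19, 21, 22, 33, 37, 42]
Step 2: n = 8
Step 3: Using the exclusive quartile method:
  Q1 = 10.75
  Q2 (median) = 21.5
  Q3 = 36
  IQR = Q3 - Q1 = 36 - 10.75 = 25.25
Step 4: Q3 = 36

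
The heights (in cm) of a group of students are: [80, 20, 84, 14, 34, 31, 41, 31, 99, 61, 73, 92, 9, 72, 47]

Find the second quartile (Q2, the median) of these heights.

47

Step 1: Sort the data: [9, 14, 20, 31, 31, 34, 41, 47, 61, 72, 73, 80, 84, 92, 99]
Step 2: n = 15
Step 3: Q2 is the median. Since n is odd, it is the middle value at position 8: 47
Step 4: Q2 = 47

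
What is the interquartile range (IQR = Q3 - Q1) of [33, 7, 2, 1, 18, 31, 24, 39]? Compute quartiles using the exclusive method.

29.25

Step 1: Sort the data: [1, 2, 7, 18, 24, 31, 33, 39]
Step 2: n = 8
Step 3: Using the exclusive quartile method:
  Q1 = 3.25
  Q2 (median) = 21
  Q3 = 32.5
  IQR = Q3 - Q1 = 32.5 - 3.25 = 29.25
Step 4: IQR = 29.25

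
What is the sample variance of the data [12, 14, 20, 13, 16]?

10

Step 1: Compute the mean: (12 + 14 + 20 + 13 + 16) / 5 = 15
Step 2: Compute squared deviations from the mean:
  (12 - 15)^2 = 9
  (14 - 15)^2 = 1
  (20 - 15)^2 = 25
  (13 - 15)^2 = 4
  (16 - 15)^2 = 1
Step 3: Sum of squared deviations = 40
Step 4: Sample variance = 40 / 4 = 10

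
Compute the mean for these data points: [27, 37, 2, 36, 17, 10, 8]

19.5714

Step 1: Sum all values: 27 + 37 + 2 + 36 + 17 + 10 + 8 = 137
Step 2: Count the number of values: n = 7
Step 3: Mean = sum / n = 137 / 7 = 19.5714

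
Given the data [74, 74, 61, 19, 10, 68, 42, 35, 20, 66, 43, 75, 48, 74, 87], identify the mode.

74

Step 1: Count the frequency of each value:
  10: appears 1 time(s)
  19: appears 1 time(s)
  20: appears 1 time(s)
  35: appears 1 time(s)
  42: appears 1 time(s)
  43: appears 1 time(s)
  48: appears 1 time(s)
  61: appears 1 time(s)
  66: appears 1 time(s)
  68: appears 1 time(s)
  74: appears 3 time(s)
  75: appears 1 time(s)
  87: appears 1 time(s)
Step 2: The value 74 appears most frequently (3 times).
Step 3: Mode = 74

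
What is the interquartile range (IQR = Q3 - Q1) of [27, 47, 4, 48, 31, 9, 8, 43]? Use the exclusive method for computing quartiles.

37.75

Step 1: Sort the data: [4, 8, 9, 27, 31, 43, 47, 48]
Step 2: n = 8
Step 3: Using the exclusive quartile method:
  Q1 = 8.25
  Q2 (median) = 29
  Q3 = 46
  IQR = Q3 - Q1 = 46 - 8.25 = 37.75
Step 4: IQR = 37.75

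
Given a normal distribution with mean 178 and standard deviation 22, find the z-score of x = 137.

-1.8636

Step 1: Recall the z-score formula: z = (x - mu) / sigma
Step 2: Substitute values: z = (137 - 178) / 22
Step 3: z = -41 / 22 = -1.8636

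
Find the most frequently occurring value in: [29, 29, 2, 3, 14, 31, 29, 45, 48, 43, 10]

29

Step 1: Count the frequency of each value:
  2: appears 1 time(s)
  3: appears 1 time(s)
  10: appears 1 time(s)
  14: appears 1 time(s)
  29: appears 3 time(s)
  31: appears 1 time(s)
  43: appears 1 time(s)
  45: appears 1 time(s)
  48: appears 1 time(s)
Step 2: The value 29 appears most frequently (3 times).
Step 3: Mode = 29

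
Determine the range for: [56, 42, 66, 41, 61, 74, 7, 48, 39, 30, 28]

67

Step 1: Identify the maximum value: max = 74
Step 2: Identify the minimum value: min = 7
Step 3: Range = max - min = 74 - 7 = 67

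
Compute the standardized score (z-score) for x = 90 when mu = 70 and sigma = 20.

1

Step 1: Recall the z-score formula: z = (x - mu) / sigma
Step 2: Substitute values: z = (90 - 70) / 20
Step 3: z = 20 / 20 = 1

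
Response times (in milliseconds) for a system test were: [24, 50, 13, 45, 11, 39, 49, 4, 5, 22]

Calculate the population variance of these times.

297.36

Step 1: Compute the mean: (24 + 50 + 13 + 45 + 11 + 39 + 49 + 4 + 5 + 22) / 10 = 26.2
Step 2: Compute squared deviations from the mean:
  (24 - 26.2)^2 = 4.84
  (50 - 26.2)^2 = 566.44
  (13 - 26.2)^2 = 174.24
  (45 - 26.2)^2 = 353.44
  (11 - 26.2)^2 = 231.04
  (39 - 26.2)^2 = 163.84
  (49 - 26.2)^2 = 519.84
  (4 - 26.2)^2 = 492.84
  (5 - 26.2)^2 = 449.44
  (22 - 26.2)^2 = 17.64
Step 3: Sum of squared deviations = 2973.6
Step 4: Population variance = 2973.6 / 10 = 297.36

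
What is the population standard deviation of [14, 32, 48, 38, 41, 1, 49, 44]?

16.1085

Step 1: Compute the mean: 33.375
Step 2: Sum of squared deviations from the mean: 2075.875
Step 3: Population variance = 2075.875 / 8 = 259.4844
Step 4: Standard deviation = sqrt(259.4844) = 16.1085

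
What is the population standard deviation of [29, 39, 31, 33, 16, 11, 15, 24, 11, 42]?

10.8393

Step 1: Compute the mean: 25.1
Step 2: Sum of squared deviations from the mean: 1174.9
Step 3: Population variance = 1174.9 / 10 = 117.49
Step 4: Standard deviation = sqrt(117.49) = 10.8393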